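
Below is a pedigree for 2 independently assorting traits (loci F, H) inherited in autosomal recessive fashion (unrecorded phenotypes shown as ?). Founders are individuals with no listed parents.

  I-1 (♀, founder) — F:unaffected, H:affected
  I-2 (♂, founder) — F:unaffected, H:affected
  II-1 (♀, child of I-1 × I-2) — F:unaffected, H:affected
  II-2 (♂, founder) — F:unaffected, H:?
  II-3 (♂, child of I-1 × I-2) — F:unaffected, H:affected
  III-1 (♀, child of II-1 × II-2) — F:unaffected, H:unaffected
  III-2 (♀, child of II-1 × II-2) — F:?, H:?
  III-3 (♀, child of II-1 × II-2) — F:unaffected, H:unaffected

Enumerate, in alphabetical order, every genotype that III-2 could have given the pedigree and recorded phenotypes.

F/I-1 un ·: FF|Ff
F/I-2 un ·: FF|Ff
F/II-1 un I-1×I-2: FF|Ff
F/II-2 un ·: FF|Ff
F/II-3 un I-1×I-2: FF|Ff
F/III-1 un II-1×II-2: FF|Ff
F/III-2 ? II-1×II-2: FF|Ff|ff
F/III-3 un II-1×II-2: FF|Ff
⇒ F over [I-1,I-2,II-1,II-2,II-3,III-1,III-2,III-3]: 183 consistent
H/I-1 aff ·: hh
H/I-2 aff ·: hh
H/II-1 aff I-1×I-2: hh
H/II-2 ? ·: HH|Hh
H/II-3 aff I-1×I-2: hh
H/III-1 un II-1×II-2: Hh
H/III-2 ? II-1×II-2: Hh|hh
H/III-3 un II-1×II-2: Hh
⇒ H over [I-1,I-2,II-1,II-2,II-3,III-1,III-2,III-3]: 3 consistent

III-2 ∈ {FF Hh, FF hh, Ff Hh, Ff hh, ff Hh, ff hh}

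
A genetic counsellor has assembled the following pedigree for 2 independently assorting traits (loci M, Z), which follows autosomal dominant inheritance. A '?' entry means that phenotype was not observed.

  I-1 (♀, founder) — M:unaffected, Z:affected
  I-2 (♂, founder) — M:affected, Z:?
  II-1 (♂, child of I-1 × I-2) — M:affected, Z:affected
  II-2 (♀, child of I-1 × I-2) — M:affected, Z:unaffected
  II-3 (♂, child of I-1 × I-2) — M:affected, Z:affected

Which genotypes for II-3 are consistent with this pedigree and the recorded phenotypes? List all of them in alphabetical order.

II-3 ∈ {Mm ZZ, Mm Zz}

M/I-1 un ·: mm
M/I-2 aff ·: Mm|MM
M/II-1 aff I-1×I-2: Mm
M/II-2 aff I-1×I-2: Mm
M/II-3 aff I-1×I-2: Mm
⇒ M over [I-1,I-2,II-1,II-2,II-3]: 2 consistent
Z/I-1 aff ·: Zz
Z/I-2 ? ·: zz|Zz
Z/II-1 aff I-1×I-2: Zz|ZZ
Z/II-2 un I-1×I-2: zz
Z/II-3 aff I-1×I-2: Zz|ZZ
⇒ Z over [I-1,I-2,II-1,II-2,II-3]: 5 consistent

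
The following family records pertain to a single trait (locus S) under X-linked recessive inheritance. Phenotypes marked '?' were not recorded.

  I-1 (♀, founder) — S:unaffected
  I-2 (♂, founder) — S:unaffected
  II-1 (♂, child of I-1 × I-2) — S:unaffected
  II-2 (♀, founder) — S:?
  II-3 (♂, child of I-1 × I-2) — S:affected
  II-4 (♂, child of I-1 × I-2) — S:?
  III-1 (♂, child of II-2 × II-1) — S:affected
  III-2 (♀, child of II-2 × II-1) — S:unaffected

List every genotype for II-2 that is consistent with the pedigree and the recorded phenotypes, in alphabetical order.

S/I-1 un ·: X^SX^s
S/I-2 un ·: X^SY
S/II-1 un I-1×I-2: X^SY
S/II-2 ? ·: X^SX^s|X^sX^s
S/II-3 aff I-1×I-2: X^sY
S/II-4 ? I-1×I-2: X^SY|X^sY
S/III-1 aff II-2×II-1: X^sY
S/III-2 un II-2×II-1: X^SX^S|X^SX^s
⇒ S over [I-1,I-2,II-1,II-2,II-3,II-4,III-1,III-2]: 6 consistent

II-2 ∈ {X^SX^s, X^sX^s}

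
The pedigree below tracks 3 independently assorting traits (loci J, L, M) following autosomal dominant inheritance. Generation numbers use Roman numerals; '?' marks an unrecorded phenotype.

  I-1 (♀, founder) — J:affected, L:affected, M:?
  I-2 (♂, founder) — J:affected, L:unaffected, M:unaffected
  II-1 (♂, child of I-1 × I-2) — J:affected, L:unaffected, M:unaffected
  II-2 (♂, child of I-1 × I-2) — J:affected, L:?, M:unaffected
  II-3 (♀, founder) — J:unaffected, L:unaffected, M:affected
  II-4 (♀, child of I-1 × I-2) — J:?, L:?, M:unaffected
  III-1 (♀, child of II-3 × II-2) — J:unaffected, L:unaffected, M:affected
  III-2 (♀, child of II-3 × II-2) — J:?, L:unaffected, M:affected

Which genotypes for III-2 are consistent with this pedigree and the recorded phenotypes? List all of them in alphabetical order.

III-2 ∈ {Jj ll Mm, jj ll Mm}

J/I-1 aff ·: Jj|JJ
J/I-2 aff ·: Jj|JJ
J/II-1 aff I-1×I-2: Jj|JJ
J/II-2 aff I-1×I-2: Jj
J/II-3 un ·: jj
J/II-4 ? I-1×I-2: jj|Jj|JJ
J/III-1 un II-3×II-2: jj
J/III-2 ? II-3×II-2: jj|Jj
⇒ J over [I-1,I-2,II-1,II-2,II-3,II-4,III-1,III-2]: 28 consistent
L/I-1 aff ·: Ll
L/I-2 un ·: ll
L/II-1 un I-1×I-2: ll
L/II-2 ? I-1×I-2: ll|Ll
L/II-3 un ·: ll
L/II-4 ? I-1×I-2: ll|Ll
L/III-1 un II-3×II-2: ll
L/III-2 un II-3×II-2: ll
⇒ L over [I-1,I-2,II-1,II-2,II-3,II-4,III-1,III-2]: 4 consistent
M/I-1 ? ·: mm|Mm
M/I-2 un ·: mm
M/II-1 un I-1×I-2: mm
M/II-2 un I-1×I-2: mm
M/II-3 aff ·: Mm|MM
M/II-4 un I-1×I-2: mm
M/III-1 aff II-3×II-2: Mm
M/III-2 aff II-3×II-2: Mm
⇒ M over [I-1,I-2,II-1,II-2,II-3,II-4,III-1,III-2]: 4 consistent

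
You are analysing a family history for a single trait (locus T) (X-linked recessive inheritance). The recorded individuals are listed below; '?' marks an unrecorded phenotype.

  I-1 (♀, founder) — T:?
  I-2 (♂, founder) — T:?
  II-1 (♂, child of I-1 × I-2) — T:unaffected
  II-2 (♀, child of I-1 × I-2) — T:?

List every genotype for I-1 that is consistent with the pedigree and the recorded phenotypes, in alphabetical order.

T/I-1 ? ·: X^TX^T|X^TX^t
T/I-2 ? ·: X^TY|X^tY
T/II-1 un I-1×I-2: X^TY
T/II-2 ? I-1×I-2: X^TX^T|X^TX^t|X^tX^t
⇒ T over [I-1,I-2,II-1,II-2]: 6 consistent

I-1 ∈ {X^TX^T, X^TX^t}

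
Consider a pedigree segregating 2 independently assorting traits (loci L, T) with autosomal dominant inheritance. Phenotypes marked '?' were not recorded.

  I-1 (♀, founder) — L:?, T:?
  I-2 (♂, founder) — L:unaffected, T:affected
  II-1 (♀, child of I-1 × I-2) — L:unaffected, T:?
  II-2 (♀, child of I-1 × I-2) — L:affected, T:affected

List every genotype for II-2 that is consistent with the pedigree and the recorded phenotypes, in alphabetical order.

II-2 ∈ {Ll TT, Ll Tt}

L/I-1 ? ·: Ll
L/I-2 un ·: ll
L/II-1 un I-1×I-2: ll
L/II-2 aff I-1×I-2: Ll
⇒ L over [I-1,I-2,II-1,II-2]: 1 consistent
T/I-1 ? ·: tt|Tt|TT
T/I-2 aff ·: Tt|TT
T/II-1 ? I-1×I-2: tt|Tt|TT
T/II-2 aff I-1×I-2: Tt|TT
⇒ T over [I-1,I-2,II-1,II-2]: 18 consistent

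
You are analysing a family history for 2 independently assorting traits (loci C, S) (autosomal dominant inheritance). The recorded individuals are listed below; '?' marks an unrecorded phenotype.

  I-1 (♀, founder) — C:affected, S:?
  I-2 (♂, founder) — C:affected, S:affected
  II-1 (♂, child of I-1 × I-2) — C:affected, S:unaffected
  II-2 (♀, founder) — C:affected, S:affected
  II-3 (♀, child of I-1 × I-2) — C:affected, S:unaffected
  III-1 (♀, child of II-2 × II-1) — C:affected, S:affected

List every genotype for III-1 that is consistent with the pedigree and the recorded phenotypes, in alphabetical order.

III-1 ∈ {CC Ss, Cc Ss}

C/I-1 aff ·: Cc|CC
C/I-2 aff ·: Cc|CC
C/II-1 aff I-1×I-2: Cc|CC
C/II-2 aff ·: Cc|CC
C/II-3 aff I-1×I-2: Cc|CC
C/III-1 aff II-2×II-1: Cc|CC
⇒ C over [I-1,I-2,II-1,II-2,II-3,III-1]: 45 consistent
S/I-1 ? ·: ss|Ss
S/I-2 aff ·: Ss
S/II-1 un I-1×I-2: ss
S/II-2 aff ·: Ss|SS
S/II-3 un I-1×I-2: ss
S/III-1 aff II-2×II-1: Ss
⇒ S over [I-1,I-2,II-1,II-2,II-3,III-1]: 4 consistent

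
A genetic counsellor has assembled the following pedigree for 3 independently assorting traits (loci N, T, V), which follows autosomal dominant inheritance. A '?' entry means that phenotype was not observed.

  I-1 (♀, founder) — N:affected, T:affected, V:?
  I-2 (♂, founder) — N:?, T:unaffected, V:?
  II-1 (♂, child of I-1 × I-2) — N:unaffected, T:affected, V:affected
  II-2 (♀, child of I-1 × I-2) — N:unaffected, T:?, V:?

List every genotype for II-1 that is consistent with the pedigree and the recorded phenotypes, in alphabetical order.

N/I-1 aff ·: Nn
N/I-2 ? ·: nn|Nn
N/II-1 un I-1×I-2: nn
N/II-2 un I-1×I-2: nn
⇒ N over [I-1,I-2,II-1,II-2]: 2 consistent
T/I-1 aff ·: Tt|TT
T/I-2 un ·: tt
T/II-1 aff I-1×I-2: Tt
T/II-2 ? I-1×I-2: tt|Tt
⇒ T over [I-1,I-2,II-1,II-2]: 3 consistent
V/I-1 ? ·: vv|Vv|VV
V/I-2 ? ·: vv|Vv|VV
V/II-1 aff I-1×I-2: Vv|VV
V/II-2 ? I-1×I-2: vv|Vv|VV
⇒ V over [I-1,I-2,II-1,II-2]: 21 consistent

II-1 ∈ {nn Tt VV, nn Tt Vv}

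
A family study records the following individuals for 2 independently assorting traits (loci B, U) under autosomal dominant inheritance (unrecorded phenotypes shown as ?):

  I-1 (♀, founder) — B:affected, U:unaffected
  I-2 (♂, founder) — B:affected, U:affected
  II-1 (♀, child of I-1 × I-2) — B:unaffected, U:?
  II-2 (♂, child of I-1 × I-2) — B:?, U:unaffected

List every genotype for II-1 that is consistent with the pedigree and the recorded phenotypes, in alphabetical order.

II-1 ∈ {bb Uu, bb uu}

B/I-1 aff ·: Bb
B/I-2 aff ·: Bb
B/II-1 un I-1×I-2: bb
B/II-2 ? I-1×I-2: bb|Bb|BB
⇒ B over [I-1,I-2,II-1,II-2]: 3 consistent
U/I-1 un ·: uu
U/I-2 aff ·: Uu
U/II-1 ? I-1×I-2: uu|Uu
U/II-2 un I-1×I-2: uu
⇒ U over [I-1,I-2,II-1,II-2]: 2 consistent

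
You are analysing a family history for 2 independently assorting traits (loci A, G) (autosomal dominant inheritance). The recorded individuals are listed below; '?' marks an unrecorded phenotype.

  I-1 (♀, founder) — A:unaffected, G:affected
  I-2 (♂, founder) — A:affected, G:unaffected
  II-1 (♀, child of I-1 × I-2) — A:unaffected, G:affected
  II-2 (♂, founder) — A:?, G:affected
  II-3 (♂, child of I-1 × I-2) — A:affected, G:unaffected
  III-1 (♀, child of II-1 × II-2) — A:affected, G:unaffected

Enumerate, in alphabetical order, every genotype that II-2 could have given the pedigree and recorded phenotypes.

II-2 ∈ {AA Gg, Aa Gg}

A/I-1 un ·: aa
A/I-2 aff ·: Aa
A/II-1 un I-1×I-2: aa
A/II-2 ? ·: Aa|AA
A/II-3 aff I-1×I-2: Aa
A/III-1 aff II-1×II-2: Aa
⇒ A over [I-1,I-2,II-1,II-2,II-3,III-1]: 2 consistent
G/I-1 aff ·: Gg
G/I-2 un ·: gg
G/II-1 aff I-1×I-2: Gg
G/II-2 aff ·: Gg
G/II-3 un I-1×I-2: gg
G/III-1 un II-1×II-2: gg
⇒ G over [I-1,I-2,II-1,II-2,II-3,III-1]: 1 consistent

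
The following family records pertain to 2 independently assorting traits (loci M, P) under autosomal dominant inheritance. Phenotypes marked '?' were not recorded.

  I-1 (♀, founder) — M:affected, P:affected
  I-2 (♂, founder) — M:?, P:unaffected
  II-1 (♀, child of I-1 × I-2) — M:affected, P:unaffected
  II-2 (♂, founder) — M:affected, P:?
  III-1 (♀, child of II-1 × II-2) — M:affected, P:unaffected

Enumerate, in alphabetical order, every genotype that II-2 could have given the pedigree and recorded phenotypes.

M/I-1 aff ·: Mm|MM
M/I-2 ? ·: mm|Mm|MM
M/II-1 aff I-1×I-2: Mm|MM
M/II-2 aff ·: Mm|MM
M/III-1 aff II-1×II-2: Mm|MM
⇒ M over [I-1,I-2,II-1,II-2,III-1]: 32 consistent
P/I-1 aff ·: Pp
P/I-2 un ·: pp
P/II-1 un I-1×I-2: pp
P/II-2 ? ·: pp|Pp
P/III-1 un II-1×II-2: pp
⇒ P over [I-1,I-2,II-1,II-2,III-1]: 2 consistent

II-2 ∈ {MM Pp, MM pp, Mm Pp, Mm pp}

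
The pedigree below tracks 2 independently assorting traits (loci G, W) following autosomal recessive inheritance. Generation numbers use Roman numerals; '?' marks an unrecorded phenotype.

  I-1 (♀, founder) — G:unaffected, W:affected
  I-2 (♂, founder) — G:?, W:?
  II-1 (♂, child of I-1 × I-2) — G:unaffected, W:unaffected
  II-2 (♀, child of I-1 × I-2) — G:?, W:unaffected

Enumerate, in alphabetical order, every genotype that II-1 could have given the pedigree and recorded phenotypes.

G/I-1 un ·: GG|Gg
G/I-2 ? ·: GG|Gg|gg
G/II-1 un I-1×I-2: GG|Gg
G/II-2 ? I-1×I-2: GG|Gg|gg
⇒ G over [I-1,I-2,II-1,II-2]: 18 consistent
W/I-1 aff ·: ww
W/I-2 ? ·: WW|Ww
W/II-1 un I-1×I-2: Ww
W/II-2 un I-1×I-2: Ww
⇒ W over [I-1,I-2,II-1,II-2]: 2 consistent

II-1 ∈ {GG Ww, Gg Ww}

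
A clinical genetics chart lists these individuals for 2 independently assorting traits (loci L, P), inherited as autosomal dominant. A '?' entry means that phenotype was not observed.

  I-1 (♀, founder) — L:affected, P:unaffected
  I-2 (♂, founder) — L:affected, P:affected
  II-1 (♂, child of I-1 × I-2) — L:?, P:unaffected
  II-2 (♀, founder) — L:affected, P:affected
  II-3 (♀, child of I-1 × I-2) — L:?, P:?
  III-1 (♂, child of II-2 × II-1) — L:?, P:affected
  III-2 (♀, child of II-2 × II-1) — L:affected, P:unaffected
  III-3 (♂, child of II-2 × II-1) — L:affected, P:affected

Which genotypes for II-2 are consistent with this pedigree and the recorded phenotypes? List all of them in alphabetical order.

L/I-1 aff ·: Ll|LL
L/I-2 aff ·: Ll|LL
L/II-1 ? I-1×I-2: ll|Ll|LL
L/II-2 aff ·: Ll|LL
L/II-3 ? I-1×I-2: ll|Ll|LL
L/III-1 ? II-2×II-1: ll|Ll|LL
L/III-2 aff II-2×II-1: Ll|LL
L/III-3 aff II-2×II-1: Ll|LL
⇒ L over [I-1,I-2,II-1,II-2,II-3,III-1,III-2,III-3]: 221 consistent
P/I-1 un ·: pp
P/I-2 aff ·: Pp
P/II-1 un I-1×I-2: pp
P/II-2 aff ·: Pp
P/II-3 ? I-1×I-2: pp|Pp
P/III-1 aff II-2×II-1: Pp
P/III-2 un II-2×II-1: pp
P/III-3 aff II-2×II-1: Pp
⇒ P over [I-1,I-2,II-1,II-2,II-3,III-1,III-2,III-3]: 2 consistent

II-2 ∈ {LL Pp, Ll Pp}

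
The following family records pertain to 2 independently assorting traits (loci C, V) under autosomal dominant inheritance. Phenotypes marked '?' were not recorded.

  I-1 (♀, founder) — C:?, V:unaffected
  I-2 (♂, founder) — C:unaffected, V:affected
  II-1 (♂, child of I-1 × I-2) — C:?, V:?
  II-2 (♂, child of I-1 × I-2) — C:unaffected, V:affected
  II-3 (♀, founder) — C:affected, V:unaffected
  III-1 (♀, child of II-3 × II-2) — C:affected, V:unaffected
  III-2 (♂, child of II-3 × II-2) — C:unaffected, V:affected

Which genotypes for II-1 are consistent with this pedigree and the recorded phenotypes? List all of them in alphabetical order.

C/I-1 ? ·: cc|Cc
C/I-2 un ·: cc
C/II-1 ? I-1×I-2: cc|Cc
C/II-2 un I-1×I-2: cc
C/II-3 aff ·: Cc
C/III-1 aff II-3×II-2: Cc
C/III-2 un II-3×II-2: cc
⇒ C over [I-1,I-2,II-1,II-2,II-3,III-1,III-2]: 3 consistent
V/I-1 un ·: vv
V/I-2 aff ·: Vv|VV
V/II-1 ? I-1×I-2: vv|Vv
V/II-2 aff I-1×I-2: Vv
V/II-3 un ·: vv
V/III-1 un II-3×II-2: vv
V/III-2 aff II-3×II-2: Vv
⇒ V over [I-1,I-2,II-1,II-2,II-3,III-1,III-2]: 3 consistent

II-1 ∈ {Cc Vv, Cc vv, cc Vv, cc vv}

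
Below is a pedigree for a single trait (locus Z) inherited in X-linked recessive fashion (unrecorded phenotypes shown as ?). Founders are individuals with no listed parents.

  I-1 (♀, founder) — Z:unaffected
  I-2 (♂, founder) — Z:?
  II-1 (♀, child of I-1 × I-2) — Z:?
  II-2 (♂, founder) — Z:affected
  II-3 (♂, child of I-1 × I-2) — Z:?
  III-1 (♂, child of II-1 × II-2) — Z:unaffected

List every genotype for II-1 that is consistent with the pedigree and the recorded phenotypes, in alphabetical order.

Z/I-1 un ·: X^ZX^Z|X^ZX^z
Z/I-2 ? ·: X^ZY|X^zY
Z/II-1 ? I-1×I-2: X^ZX^Z|X^ZX^z
Z/II-2 aff ·: X^zY
Z/II-3 ? I-1×I-2: X^ZY|X^zY
Z/III-1 un II-1×II-2: X^ZY
⇒ Z over [I-1,I-2,II-1,II-2,II-3,III-1]: 8 consistent

II-1 ∈ {X^ZX^Z, X^ZX^z}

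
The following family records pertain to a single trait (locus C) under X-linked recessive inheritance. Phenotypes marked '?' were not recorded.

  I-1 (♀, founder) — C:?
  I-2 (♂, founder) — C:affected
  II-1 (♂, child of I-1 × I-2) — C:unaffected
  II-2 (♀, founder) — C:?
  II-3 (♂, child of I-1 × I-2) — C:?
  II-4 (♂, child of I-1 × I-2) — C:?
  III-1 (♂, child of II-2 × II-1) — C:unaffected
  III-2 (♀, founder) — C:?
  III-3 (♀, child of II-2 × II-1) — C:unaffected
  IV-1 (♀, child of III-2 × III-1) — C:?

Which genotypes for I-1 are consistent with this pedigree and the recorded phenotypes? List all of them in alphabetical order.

C/I-1 ? ·: X^CX^C|X^CX^c
C/I-2 aff ·: X^cY
C/II-1 un I-1×I-2: X^CY
C/II-2 ? ·: X^CX^C|X^CX^c
C/II-3 ? I-1×I-2: X^CY|X^cY
C/II-4 ? I-1×I-2: X^CY|X^cY
C/III-1 un II-2×II-1: X^CY
C/III-2 ? ·: X^CX^C|X^CX^c|X^cX^c
C/III-3 un II-2×II-1: X^CX^C|X^CX^c
C/IV-1 ? III-2×III-1: X^CX^C|X^CX^c
⇒ C over [I-1,I-2,II-1,II-2,II-3,II-4,III-1,III-2,III-3,IV-1]: 60 consistent

I-1 ∈ {X^CX^C, X^CX^c}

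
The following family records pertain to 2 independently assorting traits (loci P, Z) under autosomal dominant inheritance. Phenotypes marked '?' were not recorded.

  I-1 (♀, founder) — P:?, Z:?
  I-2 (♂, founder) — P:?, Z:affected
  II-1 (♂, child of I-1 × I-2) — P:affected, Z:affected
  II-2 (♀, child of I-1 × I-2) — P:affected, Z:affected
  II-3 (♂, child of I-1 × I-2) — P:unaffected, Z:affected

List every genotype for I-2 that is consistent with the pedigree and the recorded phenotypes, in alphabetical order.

I-2 ∈ {Pp ZZ, Pp Zz, pp ZZ, pp Zz}

P/I-1 ? ·: pp|Pp
P/I-2 ? ·: pp|Pp
P/II-1 aff I-1×I-2: Pp|PP
P/II-2 aff I-1×I-2: Pp|PP
P/II-3 un I-1×I-2: pp
⇒ P over [I-1,I-2,II-1,II-2,II-3]: 6 consistent
Z/I-1 ? ·: zz|Zz|ZZ
Z/I-2 aff ·: Zz|ZZ
Z/II-1 aff I-1×I-2: Zz|ZZ
Z/II-2 aff I-1×I-2: Zz|ZZ
Z/II-3 aff I-1×I-2: Zz|ZZ
⇒ Z over [I-1,I-2,II-1,II-2,II-3]: 27 consistent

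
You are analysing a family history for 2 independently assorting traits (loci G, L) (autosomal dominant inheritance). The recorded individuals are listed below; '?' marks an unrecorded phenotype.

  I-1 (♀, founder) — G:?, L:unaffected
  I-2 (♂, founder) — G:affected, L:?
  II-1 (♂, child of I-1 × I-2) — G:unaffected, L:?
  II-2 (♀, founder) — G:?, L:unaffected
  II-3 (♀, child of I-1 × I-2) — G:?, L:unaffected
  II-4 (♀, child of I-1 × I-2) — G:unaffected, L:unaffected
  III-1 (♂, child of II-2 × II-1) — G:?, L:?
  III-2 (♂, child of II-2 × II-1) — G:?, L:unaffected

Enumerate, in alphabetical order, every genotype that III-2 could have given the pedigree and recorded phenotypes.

G/I-1 ? ·: gg|Gg
G/I-2 aff ·: Gg
G/II-1 un I-1×I-2: gg
G/II-2 ? ·: gg|Gg|GG
G/II-3 ? I-1×I-2: gg|Gg|GG
G/II-4 un I-1×I-2: gg
G/III-1 ? II-2×II-1: gg|Gg
G/III-2 ? II-2×II-1: gg|Gg
⇒ G over [I-1,I-2,II-1,II-2,II-3,II-4,III-1,III-2]: 30 consistent
L/I-1 un ·: ll
L/I-2 ? ·: ll|Ll
L/II-1 ? I-1×I-2: ll|Ll
L/II-2 un ·: ll
L/II-3 un I-1×I-2: ll
L/II-4 un I-1×I-2: ll
L/III-1 ? II-2×II-1: ll|Ll
L/III-2 un II-2×II-1: ll
⇒ L over [I-1,I-2,II-1,II-2,II-3,II-4,III-1,III-2]: 4 consistent

III-2 ∈ {Gg ll, gg ll}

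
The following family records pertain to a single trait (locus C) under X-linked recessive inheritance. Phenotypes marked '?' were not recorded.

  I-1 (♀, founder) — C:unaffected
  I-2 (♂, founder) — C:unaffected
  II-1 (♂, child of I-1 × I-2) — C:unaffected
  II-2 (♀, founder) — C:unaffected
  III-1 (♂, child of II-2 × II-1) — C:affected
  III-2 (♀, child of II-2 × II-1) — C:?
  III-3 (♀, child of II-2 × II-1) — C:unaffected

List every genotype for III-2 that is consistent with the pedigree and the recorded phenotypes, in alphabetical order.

C/I-1 un ·: X^CX^C|X^CX^c
C/I-2 un ·: X^CY
C/II-1 un I-1×I-2: X^CY
C/II-2 un ·: X^CX^c
C/III-1 aff II-2×II-1: X^cY
C/III-2 ? II-2×II-1: X^CX^C|X^CX^c
C/III-3 un II-2×II-1: X^CX^C|X^CX^c
⇒ C over [I-1,I-2,II-1,II-2,III-1,III-2,III-3]: 8 consistent

III-2 ∈ {X^CX^C, X^CX^c}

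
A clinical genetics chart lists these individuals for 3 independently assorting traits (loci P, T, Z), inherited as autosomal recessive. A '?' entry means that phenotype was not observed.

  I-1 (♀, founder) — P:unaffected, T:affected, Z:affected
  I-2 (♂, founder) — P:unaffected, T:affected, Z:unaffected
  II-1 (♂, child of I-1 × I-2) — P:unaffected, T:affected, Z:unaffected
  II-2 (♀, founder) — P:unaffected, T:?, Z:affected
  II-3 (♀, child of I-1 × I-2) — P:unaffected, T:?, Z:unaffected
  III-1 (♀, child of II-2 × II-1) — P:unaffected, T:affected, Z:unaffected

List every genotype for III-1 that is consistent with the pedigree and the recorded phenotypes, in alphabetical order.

P/I-1 un ·: PP|Pp
P/I-2 un ·: PP|Pp
P/II-1 un I-1×I-2: PP|Pp
P/II-2 un ·: PP|Pp
P/II-3 un I-1×I-2: PP|Pp
P/III-1 un II-2×II-1: PP|Pp
⇒ P over [I-1,I-2,II-1,II-2,II-3,III-1]: 45 consistent
T/I-1 aff ·: tt
T/I-2 aff ·: tt
T/II-1 aff I-1×I-2: tt
T/II-2 ? ·: Tt|tt
T/II-3 ? I-1×I-2: tt
T/III-1 aff II-2×II-1: tt
⇒ T over [I-1,I-2,II-1,II-2,II-3,III-1]: 2 consistent
Z/I-1 aff ·: zz
Z/I-2 un ·: ZZ|Zz
Z/II-1 un I-1×I-2: Zz
Z/II-2 aff ·: zz
Z/II-3 un I-1×I-2: Zz
Z/III-1 un II-2×II-1: Zz
⇒ Z over [I-1,I-2,II-1,II-2,II-3,III-1]: 2 consistent

III-1 ∈ {PP tt Zz, Pp tt Zz}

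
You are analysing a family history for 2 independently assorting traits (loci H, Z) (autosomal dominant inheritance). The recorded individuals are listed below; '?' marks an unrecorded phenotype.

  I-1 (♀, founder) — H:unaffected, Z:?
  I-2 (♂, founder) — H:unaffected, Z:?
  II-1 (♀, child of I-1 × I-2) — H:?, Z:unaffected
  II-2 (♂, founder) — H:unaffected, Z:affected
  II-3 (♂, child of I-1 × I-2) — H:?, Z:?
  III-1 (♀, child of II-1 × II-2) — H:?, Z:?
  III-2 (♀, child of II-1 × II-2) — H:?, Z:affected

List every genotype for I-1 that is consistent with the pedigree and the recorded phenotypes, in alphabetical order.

H/I-1 un ·: hh
H/I-2 un ·: hh
H/II-1 ? I-1×I-2: hh
H/II-2 un ·: hh
H/II-3 ? I-1×I-2: hh
H/III-1 ? II-1×II-2: hh
H/III-2 ? II-1×II-2: hh
⇒ H over [I-1,I-2,II-1,II-2,II-3,III-1,III-2]: 1 consistent
Z/I-1 ? ·: zz|Zz
Z/I-2 ? ·: zz|Zz
Z/II-1 un I-1×I-2: zz
Z/II-2 aff ·: Zz|ZZ
Z/II-3 ? I-1×I-2: zz|Zz|ZZ
Z/III-1 ? II-1×II-2: zz|Zz
Z/III-2 aff II-1×II-2: Zz
⇒ Z over [I-1,I-2,II-1,II-2,II-3,III-1,III-2]: 24 consistent

I-1 ∈ {hh Zz, hh zz}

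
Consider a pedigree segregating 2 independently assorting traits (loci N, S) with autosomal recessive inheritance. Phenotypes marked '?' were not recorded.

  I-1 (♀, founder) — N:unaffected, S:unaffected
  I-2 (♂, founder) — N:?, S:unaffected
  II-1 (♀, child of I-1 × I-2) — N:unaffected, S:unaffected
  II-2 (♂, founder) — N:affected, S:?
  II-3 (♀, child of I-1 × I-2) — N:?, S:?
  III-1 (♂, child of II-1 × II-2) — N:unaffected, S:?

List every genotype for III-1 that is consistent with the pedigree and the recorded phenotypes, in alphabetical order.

N/I-1 un ·: NN|Nn
N/I-2 ? ·: NN|Nn|nn
N/II-1 un I-1×I-2: NN|Nn
N/II-2 aff ·: nn
N/II-3 ? I-1×I-2: NN|Nn|nn
N/III-1 un II-1×II-2: Nn
⇒ N over [I-1,I-2,II-1,II-2,II-3,III-1]: 18 consistent
S/I-1 un ·: SS|Ss
S/I-2 un ·: SS|Ss
S/II-1 un I-1×I-2: SS|Ss
S/II-2 ? ·: SS|Ss|ss
S/II-3 ? I-1×I-2: SS|Ss|ss
S/III-1 ? II-1×II-2: SS|Ss|ss
⇒ S over [I-1,I-2,II-1,II-2,II-3,III-1]: 81 consistent

III-1 ∈ {Nn SS, Nn Ss, Nn ss}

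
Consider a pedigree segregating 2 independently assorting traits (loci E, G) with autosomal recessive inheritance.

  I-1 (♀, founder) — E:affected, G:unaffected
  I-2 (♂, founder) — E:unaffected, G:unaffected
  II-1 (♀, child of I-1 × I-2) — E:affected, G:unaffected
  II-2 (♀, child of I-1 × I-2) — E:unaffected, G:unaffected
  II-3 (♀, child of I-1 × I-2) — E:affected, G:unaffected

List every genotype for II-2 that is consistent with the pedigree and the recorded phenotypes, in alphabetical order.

II-2 ∈ {Ee GG, Ee Gg}

E/I-1 aff ·: ee
E/I-2 un ·: Ee
E/II-1 aff I-1×I-2: ee
E/II-2 un I-1×I-2: Ee
E/II-3 aff I-1×I-2: ee
⇒ E over [I-1,I-2,II-1,II-2,II-3]: 1 consistent
G/I-1 un ·: GG|Gg
G/I-2 un ·: GG|Gg
G/II-1 un I-1×I-2: GG|Gg
G/II-2 un I-1×I-2: GG|Gg
G/II-3 un I-1×I-2: GG|Gg
⇒ G over [I-1,I-2,II-1,II-2,II-3]: 25 consistent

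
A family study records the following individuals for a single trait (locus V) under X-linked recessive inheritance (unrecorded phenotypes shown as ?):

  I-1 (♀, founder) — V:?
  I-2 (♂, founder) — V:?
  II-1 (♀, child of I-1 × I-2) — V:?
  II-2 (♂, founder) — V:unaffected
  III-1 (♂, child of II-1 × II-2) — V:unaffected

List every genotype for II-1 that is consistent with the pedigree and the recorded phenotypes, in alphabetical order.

V/I-1 ? ·: X^VX^V|X^VX^v|X^vX^v
V/I-2 ? ·: X^VY|X^vY
V/II-1 ? I-1×I-2: X^VX^V|X^VX^v
V/II-2 un ·: X^VY
V/III-1 un II-1×II-2: X^VY
⇒ V over [I-1,I-2,II-1,II-2,III-1]: 6 consistent

II-1 ∈ {X^VX^V, X^VX^v}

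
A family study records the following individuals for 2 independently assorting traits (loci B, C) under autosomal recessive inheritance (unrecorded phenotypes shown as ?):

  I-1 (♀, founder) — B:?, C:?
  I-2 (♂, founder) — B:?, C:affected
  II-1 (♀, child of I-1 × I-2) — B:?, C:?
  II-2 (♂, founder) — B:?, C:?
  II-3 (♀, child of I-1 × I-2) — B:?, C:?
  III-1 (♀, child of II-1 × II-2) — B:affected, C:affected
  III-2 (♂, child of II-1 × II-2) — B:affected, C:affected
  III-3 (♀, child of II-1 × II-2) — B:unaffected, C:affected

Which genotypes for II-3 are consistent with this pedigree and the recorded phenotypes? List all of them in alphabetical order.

B/I-1 ? ·: BB|Bb|bb
B/I-2 ? ·: BB|Bb|bb
B/II-1 ? I-1×I-2: Bb|bb
B/II-2 ? ·: Bb|bb
B/II-3 ? I-1×I-2: BB|Bb|bb
B/III-1 aff II-1×II-2: bb
B/III-2 aff II-1×II-2: bb
B/III-3 un II-1×II-2: BB|Bb
⇒ B over [I-1,I-2,II-1,II-2,II-3,III-1,III-2,III-3]: 47 consistent
C/I-1 ? ·: CC|Cc|cc
C/I-2 aff ·: cc
C/II-1 ? I-1×I-2: Cc|cc
C/II-2 ? ·: Cc|cc
C/II-3 ? I-1×I-2: Cc|cc
C/III-1 aff II-1×II-2: cc
C/III-2 aff II-1×II-2: cc
C/III-3 aff II-1×II-2: cc
⇒ C over [I-1,I-2,II-1,II-2,II-3,III-1,III-2,III-3]: 12 consistent

II-3 ∈ {BB Cc, BB cc, Bb Cc, Bb cc, bb Cc, bb cc}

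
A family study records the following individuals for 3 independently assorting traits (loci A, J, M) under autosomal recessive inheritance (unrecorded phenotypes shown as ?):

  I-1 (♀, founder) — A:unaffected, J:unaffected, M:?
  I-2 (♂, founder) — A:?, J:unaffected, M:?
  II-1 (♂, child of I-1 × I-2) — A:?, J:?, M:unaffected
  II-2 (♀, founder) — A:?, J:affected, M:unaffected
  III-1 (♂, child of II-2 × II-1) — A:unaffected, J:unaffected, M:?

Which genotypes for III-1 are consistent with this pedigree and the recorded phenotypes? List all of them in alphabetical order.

A/I-1 un ·: AA|Aa
A/I-2 ? ·: AA|Aa|aa
A/II-1 ? I-1×I-2: AA|Aa|aa
A/II-2 ? ·: AA|Aa|aa
A/III-1 un II-2×II-1: AA|Aa
⇒ A over [I-1,I-2,II-1,II-2,III-1]: 45 consistent
J/I-1 un ·: JJ|Jj
J/I-2 un ·: JJ|Jj
J/II-1 ? I-1×I-2: JJ|Jj
J/II-2 aff ·: jj
J/III-1 un II-2×II-1: Jj
⇒ J over [I-1,I-2,II-1,II-2,III-1]: 7 consistent
M/I-1 ? ·: MM|Mm|mm
M/I-2 ? ·: MM|Mm|mm
M/II-1 un I-1×I-2: MM|Mm
M/II-2 un ·: MM|Mm
M/III-1 ? II-2×II-1: MM|Mm|mm
⇒ M over [I-1,I-2,II-1,II-2,III-1]: 47 consistent

III-1 ∈ {AA Jj MM, AA Jj Mm, AA Jj mm, Aa Jj MM, Aa Jj Mm, Aa Jj mm}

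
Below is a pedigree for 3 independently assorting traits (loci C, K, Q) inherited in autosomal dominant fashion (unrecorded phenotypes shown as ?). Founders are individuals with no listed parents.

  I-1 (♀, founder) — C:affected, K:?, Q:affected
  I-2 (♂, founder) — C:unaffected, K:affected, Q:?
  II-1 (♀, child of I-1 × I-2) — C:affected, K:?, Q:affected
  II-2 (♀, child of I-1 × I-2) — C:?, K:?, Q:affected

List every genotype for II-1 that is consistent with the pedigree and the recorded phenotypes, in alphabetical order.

C/I-1 aff ·: Cc|CC
C/I-2 un ·: cc
C/II-1 aff I-1×I-2: Cc
C/II-2 ? I-1×I-2: cc|Cc
⇒ C over [I-1,I-2,II-1,II-2]: 3 consistent
K/I-1 ? ·: kk|Kk|KK
K/I-2 aff ·: Kk|KK
K/II-1 ? I-1×I-2: kk|Kk|KK
K/II-2 ? I-1×I-2: kk|Kk|KK
⇒ K over [I-1,I-2,II-1,II-2]: 23 consistent
Q/I-1 aff ·: Qq|QQ
Q/I-2 ? ·: qq|Qq|QQ
Q/II-1 aff I-1×I-2: Qq|QQ
Q/II-2 aff I-1×I-2: Qq|QQ
⇒ Q over [I-1,I-2,II-1,II-2]: 15 consistent

II-1 ∈ {Cc KK QQ, Cc KK Qq, Cc Kk QQ, Cc Kk Qq, Cc kk QQ, Cc kk Qq}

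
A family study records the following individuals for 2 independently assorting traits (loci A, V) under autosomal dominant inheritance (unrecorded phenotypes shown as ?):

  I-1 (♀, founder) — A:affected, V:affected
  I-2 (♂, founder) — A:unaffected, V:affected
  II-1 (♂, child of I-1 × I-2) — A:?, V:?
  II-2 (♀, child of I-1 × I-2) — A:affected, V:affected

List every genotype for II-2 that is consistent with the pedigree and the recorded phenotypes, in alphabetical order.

II-2 ∈ {Aa VV, Aa Vv}

A/I-1 aff ·: Aa|AA
A/I-2 un ·: aa
A/II-1 ? I-1×I-2: aa|Aa
A/II-2 aff I-1×I-2: Aa
⇒ A over [I-1,I-2,II-1,II-2]: 3 consistent
V/I-1 aff ·: Vv|VV
V/I-2 aff ·: Vv|VV
V/II-1 ? I-1×I-2: vv|Vv|VV
V/II-2 aff I-1×I-2: Vv|VV
⇒ V over [I-1,I-2,II-1,II-2]: 15 consistent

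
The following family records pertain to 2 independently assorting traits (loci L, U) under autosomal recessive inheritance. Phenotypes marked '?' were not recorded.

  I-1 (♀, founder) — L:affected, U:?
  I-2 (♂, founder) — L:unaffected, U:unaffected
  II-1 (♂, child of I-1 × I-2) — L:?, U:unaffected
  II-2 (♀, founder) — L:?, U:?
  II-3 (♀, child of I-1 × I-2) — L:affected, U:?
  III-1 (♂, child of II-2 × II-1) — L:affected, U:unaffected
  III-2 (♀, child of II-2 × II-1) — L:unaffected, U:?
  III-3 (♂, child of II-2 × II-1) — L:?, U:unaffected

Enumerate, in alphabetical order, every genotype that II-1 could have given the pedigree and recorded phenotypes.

L/I-1 aff ·: ll
L/I-2 un ·: Ll
L/II-1 ? I-1×I-2: Ll|ll
L/II-2 ? ·: Ll|ll
L/II-3 aff I-1×I-2: ll
L/III-1 aff II-2×II-1: ll
L/III-2 un II-2×II-1: LL|Ll
L/III-3 ? II-2×II-1: LL|Ll|ll
⇒ L over [I-1,I-2,II-1,II-2,II-3,III-1,III-2,III-3]: 10 consistent
U/I-1 ? ·: UU|Uu|uu
U/I-2 un ·: UU|Uu
U/II-1 un I-1×I-2: UU|Uu
U/II-2 ? ·: UU|Uu|uu
U/II-3 ? I-1×I-2: UU|Uu|uu
U/III-1 un II-2×II-1: UU|Uu
U/III-2 ? II-2×II-1: UU|Uu|uu
U/III-3 un II-2×II-1: UU|Uu
⇒ U over [I-1,I-2,II-1,II-2,II-3,III-1,III-2,III-3]: 300 consistent

II-1 ∈ {Ll UU, Ll Uu, ll UU, ll Uu}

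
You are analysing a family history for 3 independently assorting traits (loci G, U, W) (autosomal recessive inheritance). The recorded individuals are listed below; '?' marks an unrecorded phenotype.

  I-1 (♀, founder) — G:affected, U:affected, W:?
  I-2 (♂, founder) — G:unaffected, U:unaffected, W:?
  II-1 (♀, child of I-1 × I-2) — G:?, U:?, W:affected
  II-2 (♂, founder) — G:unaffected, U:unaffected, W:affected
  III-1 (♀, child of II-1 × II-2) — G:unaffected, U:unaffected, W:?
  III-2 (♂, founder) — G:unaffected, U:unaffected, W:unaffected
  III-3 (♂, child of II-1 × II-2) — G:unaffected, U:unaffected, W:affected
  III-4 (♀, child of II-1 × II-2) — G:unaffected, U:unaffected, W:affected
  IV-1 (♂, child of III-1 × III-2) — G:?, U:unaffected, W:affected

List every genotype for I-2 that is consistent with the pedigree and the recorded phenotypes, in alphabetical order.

G/I-1 aff ·: gg
G/I-2 un ·: GG|Gg
G/II-1 ? I-1×I-2: Gg|gg
G/II-2 un ·: GG|Gg
G/III-1 un II-1×II-2: GG|Gg
G/III-2 un ·: GG|Gg
G/III-3 un II-1×II-2: GG|Gg
G/III-4 un II-1×II-2: GG|Gg
G/IV-1 ? III-1×III-2: GG|Gg|gg
⇒ G over [I-1,I-2,II-1,II-2,III-1,III-2,III-3,III-4,IV-1]: 138 consistent
U/I-1 aff ·: uu
U/I-2 un ·: UU|Uu
U/II-1 ? I-1×I-2: Uu|uu
U/II-2 un ·: UU|Uu
U/III-1 un II-1×II-2: UU|Uu
U/III-2 un ·: UU|Uu
U/III-3 un II-1×II-2: UU|Uu
U/III-4 un II-1×II-2: UU|Uu
U/IV-1 un III-1×III-2: UU|Uu
⇒ U over [I-1,I-2,II-1,II-2,III-1,III-2,III-3,III-4,IV-1]: 120 consistent
W/I-1 ? ·: Ww|ww
W/I-2 ? ·: Ww|ww
W/II-1 aff I-1×I-2: ww
W/II-2 aff ·: ww
W/III-1 ? II-1×II-2: ww
W/III-2 un ·: Ww
W/III-3 aff II-1×II-2: ww
W/III-4 aff II-1×II-2: ww
W/IV-1 aff III-1×III-2: ww
⇒ W over [I-1,I-2,II-1,II-2,III-1,III-2,III-3,III-4,IV-1]: 4 consistent

I-2 ∈ {GG UU Ww, GG UU ww, GG Uu Ww, GG Uu ww, Gg UU Ww, Gg UU ww, Gg Uu Ww, Gg Uu ww}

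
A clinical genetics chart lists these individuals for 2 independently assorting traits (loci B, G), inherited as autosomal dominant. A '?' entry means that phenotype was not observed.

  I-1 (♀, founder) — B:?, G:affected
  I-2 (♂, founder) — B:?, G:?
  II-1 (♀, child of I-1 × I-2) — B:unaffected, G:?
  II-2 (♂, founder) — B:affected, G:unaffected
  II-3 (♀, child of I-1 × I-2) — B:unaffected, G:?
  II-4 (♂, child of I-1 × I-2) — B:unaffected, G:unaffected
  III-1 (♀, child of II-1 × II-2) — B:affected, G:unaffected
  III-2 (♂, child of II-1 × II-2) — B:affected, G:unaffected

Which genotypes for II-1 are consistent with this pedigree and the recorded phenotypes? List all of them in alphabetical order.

II-1 ∈ {bb Gg, bb gg}

B/I-1 ? ·: bb|Bb
B/I-2 ? ·: bb|Bb
B/II-1 un I-1×I-2: bb
B/II-2 aff ·: Bb|BB
B/II-3 un I-1×I-2: bb
B/II-4 un I-1×I-2: bb
B/III-1 aff II-1×II-2: Bb
B/III-2 aff II-1×II-2: Bb
⇒ B over [I-1,I-2,II-1,II-2,II-3,II-4,III-1,III-2]: 8 consistent
G/I-1 aff ·: Gg
G/I-2 ? ·: gg|Gg
G/II-1 ? I-1×I-2: gg|Gg
G/II-2 un ·: gg
G/II-3 ? I-1×I-2: gg|Gg|GG
G/II-4 un I-1×I-2: gg
G/III-1 un II-1×II-2: gg
G/III-2 un II-1×II-2: gg
⇒ G over [I-1,I-2,II-1,II-2,II-3,II-4,III-1,III-2]: 10 consistent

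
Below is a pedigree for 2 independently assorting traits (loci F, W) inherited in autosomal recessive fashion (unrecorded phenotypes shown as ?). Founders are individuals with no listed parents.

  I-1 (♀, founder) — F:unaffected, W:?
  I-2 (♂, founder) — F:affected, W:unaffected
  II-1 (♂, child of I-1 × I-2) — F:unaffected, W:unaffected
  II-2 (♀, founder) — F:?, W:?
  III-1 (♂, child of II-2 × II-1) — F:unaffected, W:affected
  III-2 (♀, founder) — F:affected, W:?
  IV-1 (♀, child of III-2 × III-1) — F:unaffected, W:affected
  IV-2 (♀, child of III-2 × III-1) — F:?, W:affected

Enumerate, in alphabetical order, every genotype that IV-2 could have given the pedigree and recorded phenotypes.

IV-2 ∈ {Ff ww, ff ww}

F/I-1 un ·: FF|Ff
F/I-2 aff ·: ff
F/II-1 un I-1×I-2: Ff
F/II-2 ? ·: FF|Ff|ff
F/III-1 un II-2×II-1: FF|Ff
F/III-2 aff ·: ff
F/IV-1 un III-2×III-1: Ff
F/IV-2 ? III-2×III-1: Ff|ff
⇒ F over [I-1,I-2,II-1,II-2,III-1,III-2,IV-1,IV-2]: 16 consistent
W/I-1 ? ·: WW|Ww|ww
W/I-2 un ·: WW|Ww
W/II-1 un I-1×I-2: Ww
W/II-2 ? ·: Ww|ww
W/III-1 aff II-2×II-1: ww
W/III-2 ? ·: Ww|ww
W/IV-1 aff III-2×III-1: ww
W/IV-2 aff III-2×III-1: ww
⇒ W over [I-1,I-2,II-1,II-2,III-1,III-2,IV-1,IV-2]: 20 consistent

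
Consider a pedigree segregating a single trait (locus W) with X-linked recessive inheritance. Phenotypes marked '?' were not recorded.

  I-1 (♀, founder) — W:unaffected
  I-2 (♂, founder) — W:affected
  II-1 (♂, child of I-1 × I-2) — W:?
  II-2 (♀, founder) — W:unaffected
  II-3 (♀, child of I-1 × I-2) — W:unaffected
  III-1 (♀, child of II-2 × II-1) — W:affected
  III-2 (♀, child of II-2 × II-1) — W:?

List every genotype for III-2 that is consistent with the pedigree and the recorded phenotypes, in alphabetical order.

W/I-1 un ·: X^WX^w
W/I-2 aff ·: X^wY
W/II-1 ? I-1×I-2: X^wY
W/II-2 un ·: X^WX^w
W/II-3 un I-1×I-2: X^WX^w
W/III-1 aff II-2×II-1: X^wX^w
W/III-2 ? II-2×II-1: X^WX^w|X^wX^w
⇒ W over [I-1,I-2,II-1,II-2,II-3,III-1,III-2]: 2 consistent

III-2 ∈ {X^WX^w, X^wX^w}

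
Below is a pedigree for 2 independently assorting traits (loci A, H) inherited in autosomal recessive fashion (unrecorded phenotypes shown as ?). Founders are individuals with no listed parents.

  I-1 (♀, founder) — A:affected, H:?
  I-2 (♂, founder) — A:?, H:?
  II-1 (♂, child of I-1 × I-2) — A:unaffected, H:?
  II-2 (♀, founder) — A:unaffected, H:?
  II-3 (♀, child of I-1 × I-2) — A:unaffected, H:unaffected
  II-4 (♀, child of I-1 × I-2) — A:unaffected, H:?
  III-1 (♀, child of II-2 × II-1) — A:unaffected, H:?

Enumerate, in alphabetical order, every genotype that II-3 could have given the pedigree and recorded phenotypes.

II-3 ∈ {Aa HH, Aa Hh}

A/I-1 aff ·: aa
A/I-2 ? ·: AA|Aa
A/II-1 un I-1×I-2: Aa
A/II-2 un ·: AA|Aa
A/II-3 un I-1×I-2: Aa
A/II-4 un I-1×I-2: Aa
A/III-1 un II-2×II-1: AA|Aa
⇒ A over [I-1,I-2,II-1,II-2,II-3,II-4,III-1]: 8 consistent
H/I-1 ? ·: HH|Hh|hh
H/I-2 ? ·: HH|Hh|hh
H/II-1 ? I-1×I-2: HH|Hh|hh
H/II-2 ? ·: HH|Hh|hh
H/II-3 un I-1×I-2: HH|Hh
H/II-4 ? I-1×I-2: HH|Hh|hh
H/III-1 ? II-2×II-1: HH|Hh|hh
⇒ H over [I-1,I-2,II-1,II-2,II-3,II-4,III-1]: 240 consistent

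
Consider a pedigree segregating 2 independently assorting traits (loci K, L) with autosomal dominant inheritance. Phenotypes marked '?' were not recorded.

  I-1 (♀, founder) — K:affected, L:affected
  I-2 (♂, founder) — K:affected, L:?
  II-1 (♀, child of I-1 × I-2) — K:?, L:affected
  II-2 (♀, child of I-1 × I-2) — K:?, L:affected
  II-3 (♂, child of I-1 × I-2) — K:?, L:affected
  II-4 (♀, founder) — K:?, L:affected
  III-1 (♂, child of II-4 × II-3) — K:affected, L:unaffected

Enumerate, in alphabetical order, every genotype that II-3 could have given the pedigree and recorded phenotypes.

K/I-1 aff ·: Kk|KK
K/I-2 aff ·: Kk|KK
K/II-1 ? I-1×I-2: kk|Kk|KK
K/II-2 ? I-1×I-2: kk|Kk|KK
K/II-3 ? I-1×I-2: kk|Kk|KK
K/II-4 ? ·: kk|Kk|KK
K/III-1 aff II-4×II-3: Kk|KK
⇒ K over [I-1,I-2,II-1,II-2,II-3,II-4,III-1]: 175 consistent
L/I-1 aff ·: Ll|LL
L/I-2 ? ·: ll|Ll|LL
L/II-1 aff I-1×I-2: Ll|LL
L/II-2 aff I-1×I-2: Ll|LL
L/II-3 aff I-1×I-2: Ll
L/II-4 aff ·: Ll
L/III-1 un II-4×II-3: ll
⇒ L over [I-1,I-2,II-1,II-2,II-3,II-4,III-1]: 14 consistent

II-3 ∈ {KK Ll, Kk Ll, kk Ll}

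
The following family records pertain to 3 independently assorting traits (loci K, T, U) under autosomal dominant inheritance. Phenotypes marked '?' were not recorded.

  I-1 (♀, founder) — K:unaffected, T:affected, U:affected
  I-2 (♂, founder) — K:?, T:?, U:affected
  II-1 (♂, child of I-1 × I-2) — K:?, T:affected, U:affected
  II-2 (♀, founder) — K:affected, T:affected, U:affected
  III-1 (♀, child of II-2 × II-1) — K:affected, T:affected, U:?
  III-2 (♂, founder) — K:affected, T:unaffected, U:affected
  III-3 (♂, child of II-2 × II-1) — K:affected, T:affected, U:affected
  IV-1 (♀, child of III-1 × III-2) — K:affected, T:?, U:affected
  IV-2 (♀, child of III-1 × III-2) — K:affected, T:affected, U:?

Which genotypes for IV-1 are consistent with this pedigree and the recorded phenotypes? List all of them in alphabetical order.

K/I-1 un ·: kk
K/I-2 ? ·: kk|Kk|KK
K/II-1 ? I-1×I-2: kk|Kk
K/II-2 aff ·: Kk|KK
K/III-1 aff II-2×II-1: Kk|KK
K/III-2 aff ·: Kk|KK
K/III-3 aff II-2×II-1: Kk|KK
K/IV-1 aff III-1×III-2: Kk|KK
K/IV-2 aff III-1×III-2: Kk|KK
⇒ K over [I-1,I-2,II-1,II-2,III-1,III-2,III-3,IV-1,IV-2]: 136 consistent
T/I-1 aff ·: Tt|TT
T/I-2 ? ·: tt|Tt|TT
T/II-1 aff I-1×I-2: Tt|TT
T/II-2 aff ·: Tt|TT
T/III-1 aff II-2×II-1: Tt|TT
T/III-2 un ·: tt
T/III-3 aff II-2×II-1: Tt|TT
T/IV-1 ? III-1×III-2: tt|Tt
T/IV-2 aff III-1×III-2: Tt
⇒ T over [I-1,I-2,II-1,II-2,III-1,III-2,III-3,IV-1,IV-2]: 88 consistent
U/I-1 aff ·: Uu|UU
U/I-2 aff ·: Uu|UU
U/II-1 aff I-1×I-2: Uu|UU
U/II-2 aff ·: Uu|UU
U/III-1 ? II-2×II-1: uu|Uu|UU
U/III-2 aff ·: Uu|UU
U/III-3 aff II-2×II-1: Uu|UU
U/IV-1 aff III-1×III-2: Uu|UU
U/IV-2 ? III-1×III-2: uu|Uu|UU
⇒ U over [I-1,I-2,II-1,II-2,III-1,III-2,III-3,IV-1,IV-2]: 338 consistent

IV-1 ∈ {KK Tt UU, KK Tt Uu, KK tt UU, KK tt Uu, Kk Tt UU, Kk Tt Uu, Kk tt UU, Kk tt Uu}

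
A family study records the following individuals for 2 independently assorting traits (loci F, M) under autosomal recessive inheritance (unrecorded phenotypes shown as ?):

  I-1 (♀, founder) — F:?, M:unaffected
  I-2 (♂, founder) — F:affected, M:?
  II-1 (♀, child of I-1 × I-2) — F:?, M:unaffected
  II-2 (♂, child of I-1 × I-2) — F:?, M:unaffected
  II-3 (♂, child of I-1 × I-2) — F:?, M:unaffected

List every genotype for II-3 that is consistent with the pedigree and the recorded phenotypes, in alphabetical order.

F/I-1 ? ·: FF|Ff|ff
F/I-2 aff ·: ff
F/II-1 ? I-1×I-2: Ff|ff
F/II-2 ? I-1×I-2: Ff|ff
F/II-3 ? I-1×I-2: Ff|ff
⇒ F over [I-1,I-2,II-1,II-2,II-3]: 10 consistent
M/I-1 un ·: MM|Mm
M/I-2 ? ·: MM|Mm|mm
M/II-1 un I-1×I-2: MM|Mm
M/II-2 un I-1×I-2: MM|Mm
M/II-3 un I-1×I-2: MM|Mm
⇒ M over [I-1,I-2,II-1,II-2,II-3]: 27 consistent

II-3 ∈ {Ff MM, Ff Mm, ff MM, ff Mm}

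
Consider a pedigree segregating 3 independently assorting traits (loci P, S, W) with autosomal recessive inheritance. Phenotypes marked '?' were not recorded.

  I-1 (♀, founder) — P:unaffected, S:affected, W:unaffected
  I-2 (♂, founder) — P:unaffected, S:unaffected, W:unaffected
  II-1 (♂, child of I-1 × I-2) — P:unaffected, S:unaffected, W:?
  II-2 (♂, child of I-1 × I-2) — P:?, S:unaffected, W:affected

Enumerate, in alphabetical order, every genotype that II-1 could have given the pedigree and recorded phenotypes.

P/I-1 un ·: PP|Pp
P/I-2 un ·: PP|Pp
P/II-1 un I-1×I-2: PP|Pp
P/II-2 ? I-1×I-2: PP|Pp|pp
⇒ P over [I-1,I-2,II-1,II-2]: 15 consistent
S/I-1 aff ·: ss
S/I-2 un ·: SS|Ss
S/II-1 un I-1×I-2: Ss
S/II-2 un I-1×I-2: Ss
⇒ S over [I-1,I-2,II-1,II-2]: 2 consistent
W/I-1 un ·: Ww
W/I-2 un ·: Ww
W/II-1 ? I-1×I-2: WW|Ww|ww
W/II-2 aff I-1×I-2: ww
⇒ W over [I-1,I-2,II-1,II-2]: 3 consistent

II-1 ∈ {PP Ss WW, PP Ss Ww, PP Ss ww, Pp Ss WW, Pp Ss Ww, Pp Ss ww}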